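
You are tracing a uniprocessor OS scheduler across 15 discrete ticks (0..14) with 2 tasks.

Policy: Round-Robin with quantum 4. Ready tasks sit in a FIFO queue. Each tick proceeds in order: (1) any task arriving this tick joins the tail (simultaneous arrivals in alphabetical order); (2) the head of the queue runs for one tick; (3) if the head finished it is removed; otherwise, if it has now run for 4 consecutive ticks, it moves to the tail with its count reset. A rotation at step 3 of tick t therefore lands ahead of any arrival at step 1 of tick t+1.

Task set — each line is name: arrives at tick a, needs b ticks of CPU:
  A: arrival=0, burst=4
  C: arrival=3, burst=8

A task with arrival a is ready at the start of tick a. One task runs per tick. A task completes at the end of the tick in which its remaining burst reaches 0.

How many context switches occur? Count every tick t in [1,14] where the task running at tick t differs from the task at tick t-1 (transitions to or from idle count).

t=0: queue=[A] q_used=0 → run A
t=1: queue=[A] q_used=1 → run A
t=2: queue=[A] q_used=2 → run A
t=3: queue=[A,C] q_used=3 → run A
t=4: queue=[C] q_used=0 → run C
t=5: queue=[C] q_used=1 → run C
t=6: queue=[C] q_used=2 → run C
t=7: queue=[C] q_used=3 → run C
t=8: queue=[C] q_used=0 → run C
t=9: queue=[C] q_used=1 → run C
t=10: queue=[C] q_used=2 → run C
t=11: queue=[C] q_used=3 → run C
t=12: (idle)
t=13: (idle)
t=14: (idle)

context switches = 2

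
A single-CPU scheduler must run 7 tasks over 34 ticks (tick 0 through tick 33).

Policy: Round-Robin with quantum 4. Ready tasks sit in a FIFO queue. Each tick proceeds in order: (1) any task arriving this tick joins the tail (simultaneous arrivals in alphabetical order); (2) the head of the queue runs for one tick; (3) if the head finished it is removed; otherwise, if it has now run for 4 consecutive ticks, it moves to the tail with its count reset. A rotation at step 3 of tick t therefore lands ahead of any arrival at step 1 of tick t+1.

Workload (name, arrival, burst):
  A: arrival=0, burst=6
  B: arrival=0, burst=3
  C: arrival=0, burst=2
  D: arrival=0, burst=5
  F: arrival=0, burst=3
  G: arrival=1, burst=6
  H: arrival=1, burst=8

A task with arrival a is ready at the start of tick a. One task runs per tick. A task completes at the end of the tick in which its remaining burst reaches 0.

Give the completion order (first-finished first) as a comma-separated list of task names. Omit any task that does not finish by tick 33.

t=0: queue=[A,B,C,D,F] q_used=0 → run A
t=1: queue=[A,B,C,D,F,G,H] q_used=1 → run A
t=2: queue=[A,B,C,D,F,G,H] q_used=2 → run A
t=3: queue=[A,B,C,D,F,G,H] q_used=3 → run A
t=4: queue=[B,C,D,F,G,H,A] q_used=0 → run B
t=5: queue=[B,C,D,F,G,H,A] q_used=1 → run B
t=6: queue=[B,C,D,F,G,H,A] q_used=2 → run B
t=7: queue=[C,D,F,G,H,A] q_used=0 → run C
t=8: queue=[C,D,F,G,H,A] q_used=1 → run C
t=9: queue=[D,F,G,H,A] q_used=0 → run D
t=10: queue=[D,F,G,H,A] q_used=1 → run D
t=11: queue=[D,F,G,H,A] q_used=2 → run D
t=12: queue=[D,F,G,H,A] q_used=3 → run D
t=13: queue=[F,G,H,A,D] q_used=0 → run F
t=14: queue=[F,G,H,A,D] q_used=1 → run F
t=15: queue=[F,G,H,A,D] q_used=2 → run F
t=16: queue=[G,H,A,D] q_used=0 → run G
t=17: queue=[G,H,A,D] q_used=1 → run G
t=18: queue=[G,H,A,D] q_used=2 → run G
t=19: queue=[G,H,A,D] q_used=3 → run G
t=20: queue=[H,A,D,G] q_used=0 → run H
t=21: queue=[H,A,D,G] q_used=1 → run H
t=22: queue=[H,A,D,G] q_used=2 → run H
t=23: queue=[H,A,D,G] q_used=3 → run H
t=24: queue=[A,D,G,H] q_used=0 → run A
t=25: queue=[A,D,G,H] q_used=1 → run A
t=26: queue=[D,G,H] q_used=0 → run D
t=27: queue=[G,H] q_used=0 → run G
t=28: queue=[G,H] q_used=1 → run G
t=29: queue=[H] q_used=0 → run H
t=30: queue=[H] q_used=1 → run H
t=31: queue=[H] q_used=2 → run H
t=32: queue=[H] q_used=3 → run H
t=33: (idle)

completion order = B, C, F, A, D, G, H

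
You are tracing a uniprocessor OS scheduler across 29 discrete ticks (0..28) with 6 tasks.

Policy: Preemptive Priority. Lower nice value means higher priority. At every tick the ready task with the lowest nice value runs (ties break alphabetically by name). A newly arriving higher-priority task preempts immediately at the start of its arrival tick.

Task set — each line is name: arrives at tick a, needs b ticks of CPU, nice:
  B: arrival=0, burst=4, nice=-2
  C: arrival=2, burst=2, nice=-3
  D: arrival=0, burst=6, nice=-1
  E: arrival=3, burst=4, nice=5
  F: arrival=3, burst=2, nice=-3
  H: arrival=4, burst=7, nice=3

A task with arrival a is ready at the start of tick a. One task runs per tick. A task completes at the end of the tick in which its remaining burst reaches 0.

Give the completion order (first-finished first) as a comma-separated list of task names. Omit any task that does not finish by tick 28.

completion order = C, F, B, D, H, E

t=0: ready={B,D} → run B
t=1: ready={B,D} → run B
t=2: ready={B,C,D} → run C
t=3: ready={B,C,D,E,F} → run C
t=4: ready={B,D,E,F,H} → run F
t=5: ready={B,D,E,F,H} → run F
t=6: ready={B,D,E,H} → run B
t=7: ready={B,D,E,H} → run B
t=8: ready={D,E,H} → run D
t=9: ready={D,E,H} → run D
t=10: ready={D,E,H} → run D
t=11: ready={D,E,H} → run D
t=12: ready={D,E,H} → run D
t=13: ready={D,E,H} → run D
t=14: ready={E,H} → run H
t=15: ready={E,H} → run H
t=16: ready={E,H} → run H
t=17: ready={E,H} → run H
t=18: ready={E,H} → run H
t=19: ready={E,H} → run H
t=20: ready={E,H} → run H
t=21: ready={E} → run E
t=22: ready={E} → run E
t=23: ready={E} → run E
t=24: ready={E} → run E
t=25: (idle)
t=26: (idle)
t=27: (idle)
t=28: (idle)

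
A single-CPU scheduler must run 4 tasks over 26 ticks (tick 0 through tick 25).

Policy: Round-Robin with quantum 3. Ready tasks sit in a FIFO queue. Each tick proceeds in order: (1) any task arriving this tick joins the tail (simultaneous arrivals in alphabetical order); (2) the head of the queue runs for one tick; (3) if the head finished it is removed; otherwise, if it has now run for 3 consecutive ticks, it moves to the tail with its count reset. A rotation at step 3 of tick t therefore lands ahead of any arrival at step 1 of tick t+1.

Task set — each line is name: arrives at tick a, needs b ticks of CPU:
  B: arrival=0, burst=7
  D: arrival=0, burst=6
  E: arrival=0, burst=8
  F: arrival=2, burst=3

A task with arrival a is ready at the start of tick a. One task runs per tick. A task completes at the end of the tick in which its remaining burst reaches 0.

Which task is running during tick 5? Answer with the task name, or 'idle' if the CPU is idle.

t=0: queue=[B,D,E] q_used=0 → run B
t=1: queue=[B,D,E] q_used=1 → run B
t=2: queue=[B,D,E,F] q_used=2 → run B
t=3: queue=[D,E,F,B] q_used=0 → run D
t=4: queue=[D,E,F,B] q_used=1 → run D
t=5: queue=[D,E,F,B] q_used=2 → run D
t=6: queue=[E,F,B,D] q_used=0 → run E
t=7: queue=[E,F,B,D] q_used=1 → run E
t=8: queue=[E,F,B,D] q_used=2 → run E
t=9: queue=[F,B,D,E] q_used=0 → run F
t=10: queue=[F,B,D,E] q_used=1 → run F
t=11: queue=[F,B,D,E] q_used=2 → run F
t=12: queue=[B,D,E] q_used=0 → run B
t=13: queue=[B,D,E] q_used=1 → run B
t=14: queue=[B,D,E] q_used=2 → run B
t=15: queue=[D,E,B] q_used=0 → run D
t=16: queue=[D,E,B] q_used=1 → run D
t=17: queue=[D,E,B] q_used=2 → run D
t=18: queue=[E,B] q_used=0 → run E
t=19: queue=[E,B] q_used=1 → run E
t=20: queue=[E,B] q_used=2 → run E
t=21: queue=[B,E] q_used=0 → run B
t=22: queue=[E] q_used=0 → run E
t=23: queue=[E] q_used=1 → run E
t=24: (idle)
t=25: (idle)

running at tick 5 = D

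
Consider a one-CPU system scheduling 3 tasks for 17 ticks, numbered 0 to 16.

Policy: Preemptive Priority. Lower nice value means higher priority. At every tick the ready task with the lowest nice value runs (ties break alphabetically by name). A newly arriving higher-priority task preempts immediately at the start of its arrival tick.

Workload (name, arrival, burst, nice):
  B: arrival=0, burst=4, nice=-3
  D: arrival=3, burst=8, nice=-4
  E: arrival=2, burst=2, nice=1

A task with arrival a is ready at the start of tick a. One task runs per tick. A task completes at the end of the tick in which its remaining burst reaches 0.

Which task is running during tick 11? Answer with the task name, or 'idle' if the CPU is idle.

t=0: ready={B} → run B
t=1: ready={B} → run B
t=2: ready={B,E} → run B
t=3: ready={B,D,E} → run D
t=4: ready={B,D,E} → run D
t=5: ready={B,D,E} → run D
t=6: ready={B,D,E} → run D
t=7: ready={B,D,E} → run D
t=8: ready={B,D,E} → run D
t=9: ready={B,D,E} → run D
t=10: ready={B,D,E} → run D
t=11: ready={B,E} → run B
t=12: ready={E} → run E
t=13: ready={E} → run E
t=14: (idle)
t=15: (idle)
t=16: (idle)

running at tick 11 = B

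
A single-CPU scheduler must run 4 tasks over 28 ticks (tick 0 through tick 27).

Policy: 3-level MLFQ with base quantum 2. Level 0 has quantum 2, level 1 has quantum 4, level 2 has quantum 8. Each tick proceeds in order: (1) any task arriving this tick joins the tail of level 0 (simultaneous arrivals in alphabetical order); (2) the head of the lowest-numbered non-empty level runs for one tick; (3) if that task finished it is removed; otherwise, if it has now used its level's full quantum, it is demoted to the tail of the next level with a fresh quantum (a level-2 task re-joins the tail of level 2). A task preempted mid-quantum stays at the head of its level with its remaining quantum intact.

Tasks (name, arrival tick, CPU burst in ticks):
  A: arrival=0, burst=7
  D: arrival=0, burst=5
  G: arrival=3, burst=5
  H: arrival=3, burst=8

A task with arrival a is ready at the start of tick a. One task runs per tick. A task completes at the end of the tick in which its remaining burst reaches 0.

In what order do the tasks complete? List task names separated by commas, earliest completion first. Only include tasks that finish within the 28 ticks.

completion order = D, G, A, H

t=0: L0/L1/L2 = AD/-/- → run A
t=1: L0/L1/L2 = AD/-/- → run A
t=2: L0/L1/L2 = D/A/- → run D
t=3: L0/L1/L2 = DGH/A/- → run D
t=4: L0/L1/L2 = GH/AD/- → run G
t=5: L0/L1/L2 = GH/AD/- → run G
t=6: L0/L1/L2 = H/ADG/- → run H
t=7: L0/L1/L2 = H/ADG/- → run H
t=8: L0/L1/L2 = -/ADGH/- → run A
t=9: L0/L1/L2 = -/ADGH/- → run A
t=10: L0/L1/L2 = -/ADGH/- → run A
t=11: L0/L1/L2 = -/ADGH/- → run A
t=12: L0/L1/L2 = -/DGH/A → run D
t=13: L0/L1/L2 = -/DGH/A → run D
t=14: L0/L1/L2 = -/DGH/A → run D
t=15: L0/L1/L2 = -/GH/A → run G
t=16: L0/L1/L2 = -/GH/A → run G
t=17: L0/L1/L2 = -/GH/A → run G
t=18: L0/L1/L2 = -/H/A → run H
t=19: L0/L1/L2 = -/H/A → run H
t=20: L0/L1/L2 = -/H/A → run H
t=21: L0/L1/L2 = -/H/A → run H
t=22: L0/L1/L2 = -/-/AH → run A
t=23: L0/L1/L2 = -/-/H → run H
t=24: L0/L1/L2 = -/-/H → run H
t=25: (idle)
t=26: (idle)
t=27: (idle)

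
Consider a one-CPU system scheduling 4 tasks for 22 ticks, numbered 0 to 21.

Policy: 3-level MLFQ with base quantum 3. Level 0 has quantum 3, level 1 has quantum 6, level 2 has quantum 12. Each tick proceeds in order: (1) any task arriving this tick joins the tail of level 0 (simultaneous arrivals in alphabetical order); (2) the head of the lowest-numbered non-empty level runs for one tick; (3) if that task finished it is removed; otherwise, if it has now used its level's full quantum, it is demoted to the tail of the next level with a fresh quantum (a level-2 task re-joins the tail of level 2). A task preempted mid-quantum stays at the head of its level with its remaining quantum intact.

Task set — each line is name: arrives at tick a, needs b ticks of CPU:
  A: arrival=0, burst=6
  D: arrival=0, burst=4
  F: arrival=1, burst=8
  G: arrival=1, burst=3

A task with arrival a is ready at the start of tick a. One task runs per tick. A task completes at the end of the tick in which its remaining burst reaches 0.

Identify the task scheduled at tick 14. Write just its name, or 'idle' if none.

t=0: L0/L1/L2 = AD/-/- → run A
t=1: L0/L1/L2 = ADFG/-/- → run A
t=2: L0/L1/L2 = ADFG/-/- → run A
t=3: L0/L1/L2 = DFG/A/- → run D
t=4: L0/L1/L2 = DFG/A/- → run D
t=5: L0/L1/L2 = DFG/A/- → run D
t=6: L0/L1/L2 = FG/AD/- → run F
t=7: L0/L1/L2 = FG/AD/- → run F
t=8: L0/L1/L2 = FG/AD/- → run F
t=9: L0/L1/L2 = G/ADF/- → run G
t=10: L0/L1/L2 = G/ADF/- → run G
t=11: L0/L1/L2 = G/ADF/- → run G
t=12: L0/L1/L2 = -/ADF/- → run A
t=13: L0/L1/L2 = -/ADF/- → run A
t=14: L0/L1/L2 = -/ADF/- → run A
t=15: L0/L1/L2 = -/DF/- → run D
t=16: L0/L1/L2 = -/F/- → run F
t=17: L0/L1/L2 = -/F/- → run F
t=18: L0/L1/L2 = -/F/- → run F
t=19: L0/L1/L2 = -/F/- → run F
t=20: L0/L1/L2 = -/F/- → run F
t=21: (idle)

running at tick 14 = A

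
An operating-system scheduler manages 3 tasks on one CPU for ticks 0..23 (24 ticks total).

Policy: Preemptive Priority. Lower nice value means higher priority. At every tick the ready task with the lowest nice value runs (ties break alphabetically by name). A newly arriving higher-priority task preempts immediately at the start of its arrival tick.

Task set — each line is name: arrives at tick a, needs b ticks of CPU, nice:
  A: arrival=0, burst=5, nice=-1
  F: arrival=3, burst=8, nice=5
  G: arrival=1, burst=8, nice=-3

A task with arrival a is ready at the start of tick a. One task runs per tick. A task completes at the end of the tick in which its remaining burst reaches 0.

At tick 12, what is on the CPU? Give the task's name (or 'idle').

t=0: ready={A} → run A
t=1: ready={A,G} → run G
t=2: ready={A,G} → run G
t=3: ready={A,F,G} → run G
t=4: ready={A,F,G} → run G
t=5: ready={A,F,G} → run G
t=6: ready={A,F,G} → run G
t=7: ready={A,F,G} → run G
t=8: ready={A,F,G} → run G
t=9: ready={A,F} → run A
t=10: ready={A,F} → run A
t=11: ready={A,F} → run A
t=12: ready={A,F} → run A
t=13: ready={F} → run F
t=14: ready={F} → run F
t=15: ready={F} → run F
t=16: ready={F} → run F
t=17: ready={F} → run F
t=18: ready={F} → run F
t=19: ready={F} → run F
t=20: ready={F} → run F
t=21: (idle)
t=22: (idle)
t=23: (idle)

running at tick 12 = A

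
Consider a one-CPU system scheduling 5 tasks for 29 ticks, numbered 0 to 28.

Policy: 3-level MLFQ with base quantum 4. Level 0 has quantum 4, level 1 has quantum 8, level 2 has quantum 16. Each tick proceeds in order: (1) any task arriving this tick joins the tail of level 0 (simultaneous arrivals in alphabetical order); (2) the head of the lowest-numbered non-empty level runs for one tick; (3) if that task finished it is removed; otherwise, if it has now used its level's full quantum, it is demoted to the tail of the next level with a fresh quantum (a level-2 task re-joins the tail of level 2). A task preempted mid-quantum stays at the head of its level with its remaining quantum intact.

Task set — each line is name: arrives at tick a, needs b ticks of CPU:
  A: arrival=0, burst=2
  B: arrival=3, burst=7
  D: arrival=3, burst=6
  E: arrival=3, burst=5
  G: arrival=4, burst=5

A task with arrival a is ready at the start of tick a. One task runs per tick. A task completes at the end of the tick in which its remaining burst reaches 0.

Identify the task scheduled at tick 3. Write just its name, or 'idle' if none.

t=0: L0/L1/L2 = A/-/- → run A
t=1: L0/L1/L2 = A/-/- → run A
t=2: (idle)
t=3: L0/L1/L2 = BDE/-/- → run B
t=4: L0/L1/L2 = BDEG/-/- → run B
t=5: L0/L1/L2 = BDEG/-/- → run B
t=6: L0/L1/L2 = BDEG/-/- → run B
t=7: L0/L1/L2 = DEG/B/- → run D
t=8: L0/L1/L2 = DEG/B/- → run D
t=9: L0/L1/L2 = DEG/B/- → run D
t=10: L0/L1/L2 = DEG/B/- → run D
t=11: L0/L1/L2 = EG/BD/- → run E
t=12: L0/L1/L2 = EG/BD/- → run E
t=13: L0/L1/L2 = EG/BD/- → run E
t=14: L0/L1/L2 = EG/BD/- → run E
t=15: L0/L1/L2 = G/BDE/- → run G
t=16: L0/L1/L2 = G/BDE/- → run G
t=17: L0/L1/L2 = G/BDE/- → run G
t=18: L0/L1/L2 = G/BDE/- → run G
t=19: L0/L1/L2 = -/BDEG/- → run B
t=20: L0/L1/L2 = -/BDEG/- → run B
t=21: L0/L1/L2 = -/BDEG/- → run B
t=22: L0/L1/L2 = -/DEG/- → run D
t=23: L0/L1/L2 = -/DEG/- → run D
t=24: L0/L1/L2 = -/EG/- → run E
t=25: L0/L1/L2 = -/G/- → run G
t=26: (idle)
t=27: (idle)
t=28: (idle)

running at tick 3 = B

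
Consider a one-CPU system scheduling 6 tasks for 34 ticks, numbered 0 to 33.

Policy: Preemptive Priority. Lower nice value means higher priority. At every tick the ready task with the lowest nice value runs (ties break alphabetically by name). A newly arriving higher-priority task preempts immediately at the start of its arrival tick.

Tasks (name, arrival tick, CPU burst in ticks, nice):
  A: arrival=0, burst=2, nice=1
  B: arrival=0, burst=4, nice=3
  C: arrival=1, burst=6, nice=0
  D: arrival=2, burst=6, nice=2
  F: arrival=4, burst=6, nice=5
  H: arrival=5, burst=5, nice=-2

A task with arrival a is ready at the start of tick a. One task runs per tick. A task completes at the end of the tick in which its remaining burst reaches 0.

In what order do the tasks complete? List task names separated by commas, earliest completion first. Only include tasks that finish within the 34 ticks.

completion order = H, C, A, D, B, F

t=0: ready={A,B} → run A
t=1: ready={A,B,C} → run C
t=2: ready={A,B,C,D} → run C
t=3: ready={A,B,C,D} → run C
t=4: ready={A,B,C,D,F} → run C
t=5: ready={A,B,C,D,F,H} → run H
t=6: ready={A,B,C,D,F,H} → run H
t=7: ready={A,B,C,D,F,H} → run H
t=8: ready={A,B,C,D,F,H} → run H
t=9: ready={A,B,C,D,F,H} → run H
t=10: ready={A,B,C,D,F} → run C
t=11: ready={A,B,C,D,F} → run C
t=12: ready={A,B,D,F} → run A
t=13: ready={B,D,F} → run D
t=14: ready={B,D,F} → run D
t=15: ready={B,D,F} → run D
t=16: ready={B,D,F} → run D
t=17: ready={B,D,F} → run D
t=18: ready={B,D,F} → run D
t=19: ready={B,F} → run B
t=20: ready={B,F} → run B
t=21: ready={B,F} → run B
t=22: ready={B,F} → run B
t=23: ready={F} → run F
t=24: ready={F} → run F
t=25: ready={F} → run F
t=26: ready={F} → run F
t=27: ready={F} → run F
t=28: ready={F} → run F
t=29: (idle)
t=30: (idle)
t=31: (idle)
t=32: (idle)
t=33: (idle)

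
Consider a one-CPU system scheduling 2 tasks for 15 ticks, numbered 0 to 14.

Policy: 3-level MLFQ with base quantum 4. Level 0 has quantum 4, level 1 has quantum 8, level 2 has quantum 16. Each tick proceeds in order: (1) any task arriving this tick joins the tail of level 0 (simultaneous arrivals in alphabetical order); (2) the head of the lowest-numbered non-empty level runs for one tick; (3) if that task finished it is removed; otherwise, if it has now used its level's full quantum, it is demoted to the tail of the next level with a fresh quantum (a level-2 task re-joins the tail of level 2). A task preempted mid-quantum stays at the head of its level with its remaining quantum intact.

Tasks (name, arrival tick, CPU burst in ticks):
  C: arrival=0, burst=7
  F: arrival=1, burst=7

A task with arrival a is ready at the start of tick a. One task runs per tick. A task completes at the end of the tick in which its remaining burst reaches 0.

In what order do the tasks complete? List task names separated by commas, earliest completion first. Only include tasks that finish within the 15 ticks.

t=0: L0/L1/L2 = C/-/- → run C
t=1: L0/L1/L2 = CF/-/- → run C
t=2: L0/L1/L2 = CF/-/- → run C
t=3: L0/L1/L2 = CF/-/- → run C
t=4: L0/L1/L2 = F/C/- → run F
t=5: L0/L1/L2 = F/C/- → run F
t=6: L0/L1/L2 = F/C/- → run F
t=7: L0/L1/L2 = F/C/- → run F
t=8: L0/L1/L2 = -/CF/- → run C
t=9: L0/L1/L2 = -/CF/- → run C
t=10: L0/L1/L2 = -/CF/- → run C
t=11: L0/L1/L2 = -/F/- → run F
t=12: L0/L1/L2 = -/F/- → run F
t=13: L0/L1/L2 = -/F/- → run F
t=14: (idle)

completion order = C, F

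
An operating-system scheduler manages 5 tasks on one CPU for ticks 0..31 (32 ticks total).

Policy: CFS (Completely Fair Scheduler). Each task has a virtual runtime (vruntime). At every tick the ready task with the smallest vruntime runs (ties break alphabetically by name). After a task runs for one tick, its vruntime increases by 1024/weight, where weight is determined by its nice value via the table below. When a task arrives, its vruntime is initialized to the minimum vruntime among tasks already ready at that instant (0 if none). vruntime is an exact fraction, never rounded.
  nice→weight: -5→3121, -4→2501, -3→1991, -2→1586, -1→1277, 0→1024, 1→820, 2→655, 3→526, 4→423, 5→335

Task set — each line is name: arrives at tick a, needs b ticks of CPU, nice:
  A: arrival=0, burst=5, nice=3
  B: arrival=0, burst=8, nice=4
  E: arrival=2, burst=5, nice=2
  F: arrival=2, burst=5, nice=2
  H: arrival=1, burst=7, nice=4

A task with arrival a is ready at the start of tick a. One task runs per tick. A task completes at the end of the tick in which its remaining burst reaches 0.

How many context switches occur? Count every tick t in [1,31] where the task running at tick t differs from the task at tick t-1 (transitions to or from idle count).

context switches = 30

t=0: vr[A=0 B=0] → run A
t=1: vr[A=512/263 B=0 H=0] → run B
t=2: vr[A=512/263 B=1024/423 E=0 F=0 H=0] → run E
t=3: vr[A=512/263 B=1024/423 E=1024/655 F=0 H=0] → run F
t=4: vr[A=512/263 B=1024/423 E=1024/655 F=1024/655 H=0] → run H
t=5: vr[A=512/263 B=1024/423 E=1024/655 F=1024/655 H=1024/423] → run E
t=6: vr[A=512/263 B=1024/423 E=2048/655 F=1024/655 H=1024/423] → run F
t=7: vr[A=512/263 B=1024/423 E=2048/655 F=2048/655 H=1024/423] → run A
t=8: vr[A=1024/263 B=1024/423 E=2048/655 F=2048/655 H=1024/423] → run B
t=9: vr[A=1024/263 B=2048/423 E=2048/655 F=2048/655 H=1024/423] → run H
t=10: vr[A=1024/263 B=2048/423 E=2048/655 F=2048/655 H=2048/423] → run E
t=11: vr[A=1024/263 B=2048/423 E=3072/655 F=2048/655 H=2048/423] → run F
t=12: vr[A=1024/263 B=2048/423 E=3072/655 F=3072/655 H=2048/423] → run A
t=13: vr[A=1536/263 B=2048/423 E=3072/655 F=3072/655 H=2048/423] → run E
t=14: vr[A=1536/263 B=2048/423 E=4096/655 F=3072/655 H=2048/423] → run F
t=15: vr[A=1536/263 B=2048/423 E=4096/655 F=4096/655 H=2048/423] → run B
t=16: vr[A=1536/263 B=1024/141 E=4096/655 F=4096/655 H=2048/423] → run H
t=17: vr[A=1536/263 B=1024/141 E=4096/655 F=4096/655 H=1024/141] → run A
t=18: vr[A=2048/263 B=1024/141 E=4096/655 F=4096/655 H=1024/141] → run E
t=19: vr[A=2048/263 B=1024/141 F=4096/655 H=1024/141] → run F
t=20: vr[A=2048/263 B=1024/141 H=1024/141] → run B
t=21: vr[A=2048/263 B=4096/423 H=1024/141] → run H
t=22: vr[A=2048/263 B=4096/423 H=4096/423] → run A
t=23: vr[B=4096/423 H=4096/423] → run B
t=24: vr[B=5120/423 H=4096/423] → run H
t=25: vr[B=5120/423 H=5120/423] → run B
t=26: vr[B=2048/141 H=5120/423] → run H
t=27: vr[B=2048/141 H=2048/141] → run B
t=28: vr[B=7168/423 H=2048/141] → run H
t=29: vr[B=7168/423] → run B
t=30: (idle)
t=31: (idle)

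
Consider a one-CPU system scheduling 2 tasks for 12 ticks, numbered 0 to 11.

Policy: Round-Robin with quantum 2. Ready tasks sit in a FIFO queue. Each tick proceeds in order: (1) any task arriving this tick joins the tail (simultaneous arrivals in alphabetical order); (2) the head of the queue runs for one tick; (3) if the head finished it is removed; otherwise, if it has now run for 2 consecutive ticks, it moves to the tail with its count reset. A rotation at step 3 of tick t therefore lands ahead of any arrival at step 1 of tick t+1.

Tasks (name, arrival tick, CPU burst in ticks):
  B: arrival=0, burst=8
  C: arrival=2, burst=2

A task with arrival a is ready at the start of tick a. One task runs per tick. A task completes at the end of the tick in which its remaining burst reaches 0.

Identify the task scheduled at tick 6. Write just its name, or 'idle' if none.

running at tick 6 = B

t=0: queue=[B] q_used=0 → run B
t=1: queue=[B] q_used=1 → run B
t=2: queue=[B,C] q_used=0 → run B
t=3: queue=[B,C] q_used=1 → run B
t=4: queue=[C,B] q_used=0 → run C
t=5: queue=[C,B] q_used=1 → run C
t=6: queue=[B] q_used=0 → run B
t=7: queue=[B] q_used=1 → run B
t=8: queue=[B] q_used=0 → run B
t=9: queue=[B] q_used=1 → run B
t=10: (idle)
t=11: (idle)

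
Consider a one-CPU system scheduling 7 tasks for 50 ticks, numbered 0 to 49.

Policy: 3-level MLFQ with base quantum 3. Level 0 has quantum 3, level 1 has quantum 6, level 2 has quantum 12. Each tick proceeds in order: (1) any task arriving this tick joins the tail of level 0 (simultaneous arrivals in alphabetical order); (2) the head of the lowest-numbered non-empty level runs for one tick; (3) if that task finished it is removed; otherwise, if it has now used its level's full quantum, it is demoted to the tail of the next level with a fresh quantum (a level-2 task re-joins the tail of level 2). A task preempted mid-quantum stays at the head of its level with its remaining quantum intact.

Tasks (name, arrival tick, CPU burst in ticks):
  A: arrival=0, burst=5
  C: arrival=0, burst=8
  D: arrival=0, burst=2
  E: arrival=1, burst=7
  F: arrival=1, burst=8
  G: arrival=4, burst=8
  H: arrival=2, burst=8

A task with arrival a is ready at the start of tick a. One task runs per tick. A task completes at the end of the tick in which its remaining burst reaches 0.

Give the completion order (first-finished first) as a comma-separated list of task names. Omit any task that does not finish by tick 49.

completion order = D, A, C, E, F, H, G

t=0: L0/L1/L2 = ACD/-/- → run A
t=1: L0/L1/L2 = ACDEF/-/- → run A
t=2: L0/L1/L2 = ACDEFH/-/- → run A
t=3: L0/L1/L2 = CDEFH/A/- → run C
t=4: L0/L1/L2 = CDEFHG/A/- → run C
t=5: L0/L1/L2 = CDEFHG/A/- → run C
t=6: L0/L1/L2 = DEFHG/AC/- → run D
t=7: L0/L1/L2 = DEFHG/AC/- → run D
t=8: L0/L1/L2 = EFHG/AC/- → run E
t=9: L0/L1/L2 = EFHG/AC/- → run E
t=10: L0/L1/L2 = EFHG/AC/- → run E
t=11: L0/L1/L2 = FHG/ACE/- → run F
t=12: L0/L1/L2 = FHG/ACE/- → run F
t=13: L0/L1/L2 = FHG/ACE/- → run F
t=14: L0/L1/L2 = HG/ACEF/- → run H
t=15: L0/L1/L2 = HG/ACEF/- → run H
t=16: L0/L1/L2 = HG/ACEF/- → run H
t=17: L0/L1/L2 = G/ACEFH/- → run G
t=18: L0/L1/L2 = G/ACEFH/- → run G
t=19: L0/L1/L2 = G/ACEFH/- → run G
t=20: L0/L1/L2 = -/ACEFHG/- → run A
t=21: L0/L1/L2 = -/ACEFHG/- → run A
t=22: L0/L1/L2 = -/CEFHG/- → run C
t=23: L0/L1/L2 = -/CEFHG/- → run C
t=24: L0/L1/L2 = -/CEFHG/- → run C
t=25: L0/L1/L2 = -/CEFHG/- → run C
t=26: L0/L1/L2 = -/CEFHG/- → run C
t=27: L0/L1/L2 = -/EFHG/- → run E
t=28: L0/L1/L2 = -/EFHG/- → run E
t=29: L0/L1/L2 = -/EFHG/- → run E
t=30: L0/L1/L2 = -/EFHG/- → run E
t=31: L0/L1/L2 = -/FHG/- → run F
t=32: L0/L1/L2 = -/FHG/- → run F
t=33: L0/L1/L2 = -/FHG/- → run F
t=34: L0/L1/L2 = -/FHG/- → run F
t=35: L0/L1/L2 = -/FHG/- → run F
t=36: L0/L1/L2 = -/HG/- → run H
t=37: L0/L1/L2 = -/HG/- → run H
t=38: L0/L1/L2 = -/HG/- → run H
t=39: L0/L1/L2 = -/HG/- → run H
t=40: L0/L1/L2 = -/HG/- → run H
t=41: L0/L1/L2 = -/G/- → run G
t=42: L0/L1/L2 = -/G/- → run G
t=43: L0/L1/L2 = -/G/- → run G
t=44: L0/L1/L2 = -/G/- → run G
t=45: L0/L1/L2 = -/G/- → run G
t=46: (idle)
t=47: (idle)
t=48: (idle)
t=49: (idle)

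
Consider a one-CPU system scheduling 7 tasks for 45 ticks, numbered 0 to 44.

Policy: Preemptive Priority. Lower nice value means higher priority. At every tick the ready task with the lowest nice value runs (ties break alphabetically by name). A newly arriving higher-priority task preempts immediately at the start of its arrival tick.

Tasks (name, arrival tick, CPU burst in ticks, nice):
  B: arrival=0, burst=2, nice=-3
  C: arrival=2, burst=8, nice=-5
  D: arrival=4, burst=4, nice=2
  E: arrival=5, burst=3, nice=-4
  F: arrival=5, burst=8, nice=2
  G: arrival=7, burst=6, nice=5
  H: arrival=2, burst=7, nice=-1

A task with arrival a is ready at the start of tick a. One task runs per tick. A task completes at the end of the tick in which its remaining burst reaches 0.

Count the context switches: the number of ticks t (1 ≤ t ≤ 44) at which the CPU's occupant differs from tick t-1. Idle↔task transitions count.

t=0: ready={B} → run B
t=1: ready={B} → run B
t=2: ready={C,H} → run C
t=3: ready={C,H} → run C
t=4: ready={C,D,H} → run C
t=5: ready={C,D,E,F,H} → run C
t=6: ready={C,D,E,F,H} → run C
t=7: ready={C,D,E,F,G,H} → run C
t=8: ready={C,D,E,F,G,H} → run C
t=9: ready={C,D,E,F,G,H} → run C
t=10: ready={D,E,F,G,H} → run E
t=11: ready={D,E,F,G,H} → run E
t=12: ready={D,E,F,G,H} → run E
t=13: ready={D,F,G,H} → run H
t=14: ready={D,F,G,H} → run H
t=15: ready={D,F,G,H} → run H
t=16: ready={D,F,G,H} → run H
t=17: ready={D,F,G,H} → run H
t=18: ready={D,F,G,H} → run H
t=19: ready={D,F,G,H} → run H
t=20: ready={D,F,G} → run D
t=21: ready={D,F,G} → run D
t=22: ready={D,F,G} → run D
t=23: ready={D,F,G} → run D
t=24: ready={F,G} → run F
t=25: ready={F,G} → run F
t=26: ready={F,G} → run F
t=27: ready={F,G} → run F
t=28: ready={F,G} → run F
t=29: ready={F,G} → run F
t=30: ready={F,G} → run F
t=31: ready={F,G} → run F
t=32: ready={G} → run G
t=33: ready={G} → run G
t=34: ready={G} → run G
t=35: ready={G} → run G
t=36: ready={G} → run G
t=37: ready={G} → run G
t=38: (idle)
t=39: (idle)
t=40: (idle)
t=41: (idle)
t=42: (idle)
t=43: (idle)
t=44: (idle)

context switches = 7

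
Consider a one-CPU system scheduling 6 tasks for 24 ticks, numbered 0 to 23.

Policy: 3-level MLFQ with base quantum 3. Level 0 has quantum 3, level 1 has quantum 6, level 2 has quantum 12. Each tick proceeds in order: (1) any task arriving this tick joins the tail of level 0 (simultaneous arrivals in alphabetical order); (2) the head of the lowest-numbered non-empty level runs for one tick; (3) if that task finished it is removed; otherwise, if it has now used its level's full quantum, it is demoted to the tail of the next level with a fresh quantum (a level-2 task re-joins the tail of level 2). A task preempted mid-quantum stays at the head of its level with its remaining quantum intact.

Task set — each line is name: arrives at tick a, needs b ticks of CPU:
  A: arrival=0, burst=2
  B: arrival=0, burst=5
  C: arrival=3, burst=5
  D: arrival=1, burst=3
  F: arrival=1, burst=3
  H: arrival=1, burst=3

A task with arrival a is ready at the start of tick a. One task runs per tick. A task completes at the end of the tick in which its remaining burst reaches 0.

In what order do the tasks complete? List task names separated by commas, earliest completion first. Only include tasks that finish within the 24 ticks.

t=0: L0/L1/L2 = AB/-/- → run A
t=1: L0/L1/L2 = ABDFH/-/- → run A
t=2: L0/L1/L2 = BDFH/-/- → run B
t=3: L0/L1/L2 = BDFHC/-/- → run B
t=4: L0/L1/L2 = BDFHC/-/- → run B
t=5: L0/L1/L2 = DFHC/B/- → run D
t=6: L0/L1/L2 = DFHC/B/- → run D
t=7: L0/L1/L2 = DFHC/B/- → run D
t=8: L0/L1/L2 = FHC/B/- → run F
t=9: L0/L1/L2 = FHC/B/- → run F
t=10: L0/L1/L2 = FHC/B/- → run F
t=11: L0/L1/L2 = HC/B/- → run H
t=12: L0/L1/L2 = HC/B/- → run H
t=13: L0/L1/L2 = HC/B/- → run H
t=14: L0/L1/L2 = C/B/- → run C
t=15: L0/L1/L2 = C/B/- → run C
t=16: L0/L1/L2 = C/B/- → run C
t=17: L0/L1/L2 = -/BC/- → run B
t=18: L0/L1/L2 = -/BC/- → run B
t=19: L0/L1/L2 = -/C/- → run C
t=20: L0/L1/L2 = -/C/- → run C
t=21: (idle)
t=22: (idle)
t=23: (idle)

completion order = A, D, F, H, B, C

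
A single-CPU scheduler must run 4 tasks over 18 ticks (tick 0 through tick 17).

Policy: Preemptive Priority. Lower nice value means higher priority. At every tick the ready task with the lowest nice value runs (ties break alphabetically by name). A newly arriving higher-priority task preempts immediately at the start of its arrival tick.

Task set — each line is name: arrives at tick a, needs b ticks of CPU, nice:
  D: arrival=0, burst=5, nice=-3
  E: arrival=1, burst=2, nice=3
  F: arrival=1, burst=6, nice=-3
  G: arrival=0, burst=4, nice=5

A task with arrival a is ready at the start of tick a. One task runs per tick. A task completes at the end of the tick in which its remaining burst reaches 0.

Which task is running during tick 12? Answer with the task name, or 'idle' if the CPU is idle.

t=0: ready={D,G} → run D
t=1: ready={D,E,F,G} → run D
t=2: ready={D,E,F,G} → run D
t=3: ready={D,E,F,G} → run D
t=4: ready={D,E,F,G} → run D
t=5: ready={E,F,G} → run F
t=6: ready={E,F,G} → run F
t=7: ready={E,F,G} → run F
t=8: ready={E,F,G} → run F
t=9: ready={E,F,G} → run F
t=10: ready={E,F,G} → run F
t=11: ready={E,G} → run E
t=12: ready={E,G} → run E
t=13: ready={G} → run G
t=14: ready={G} → run G
t=15: ready={G} → run G
t=16: ready={G} → run G
t=17: (idle)

running at tick 12 = E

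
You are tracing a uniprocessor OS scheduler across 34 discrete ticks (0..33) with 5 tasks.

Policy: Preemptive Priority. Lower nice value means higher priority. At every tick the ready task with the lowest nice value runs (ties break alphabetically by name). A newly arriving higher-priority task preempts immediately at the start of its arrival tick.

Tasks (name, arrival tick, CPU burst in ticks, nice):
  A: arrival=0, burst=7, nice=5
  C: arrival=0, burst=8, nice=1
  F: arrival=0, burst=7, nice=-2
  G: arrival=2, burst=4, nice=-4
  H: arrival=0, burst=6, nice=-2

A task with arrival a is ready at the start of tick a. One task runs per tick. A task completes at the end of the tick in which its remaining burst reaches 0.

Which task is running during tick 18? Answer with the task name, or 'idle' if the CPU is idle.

t=0: ready={A,C,F,H} → run F
t=1: ready={A,C,F,H} → run F
t=2: ready={A,C,F,G,H} → run G
t=3: ready={A,C,F,G,H} → run G
t=4: ready={A,C,F,G,H} → run G
t=5: ready={A,C,F,G,H} → run G
t=6: ready={A,C,F,H} → run F
t=7: ready={A,C,F,H} → run F
t=8: ready={A,C,F,H} → run F
t=9: ready={A,C,F,H} → run F
t=10: ready={A,C,F,H} → run F
t=11: ready={A,C,H} → run H
t=12: ready={A,C,H} → run H
t=13: ready={A,C,H} → run H
t=14: ready={A,C,H} → run H
t=15: ready={A,C,H} → run H
t=16: ready={A,C,H} → run H
t=17: ready={A,C} → run C
t=18: ready={A,C} → run C
t=19: ready={A,C} → run C
t=20: ready={A,C} → run C
t=21: ready={A,C} → run C
t=22: ready={A,C} → run C
t=23: ready={A,C} → run C
t=24: ready={A,C} → run C
t=25: ready={A} → run A
t=26: ready={A} → run A
t=27: ready={A} → run A
t=28: ready={A} → run A
t=29: ready={A} → run A
t=30: ready={A} → run A
t=31: ready={A} → run A
t=32: (idle)
t=33: (idle)

running at tick 18 = C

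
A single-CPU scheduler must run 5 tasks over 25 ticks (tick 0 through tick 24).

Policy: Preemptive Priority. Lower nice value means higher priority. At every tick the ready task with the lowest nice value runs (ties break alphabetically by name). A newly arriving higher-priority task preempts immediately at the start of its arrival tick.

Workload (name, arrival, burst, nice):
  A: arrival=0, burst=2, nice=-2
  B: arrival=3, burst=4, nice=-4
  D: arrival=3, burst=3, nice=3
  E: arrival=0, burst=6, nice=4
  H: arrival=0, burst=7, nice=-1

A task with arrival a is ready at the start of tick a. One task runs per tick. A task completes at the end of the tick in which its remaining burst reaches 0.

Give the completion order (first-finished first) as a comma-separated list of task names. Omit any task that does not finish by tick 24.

completion order = A, B, H, D, E

t=0: ready={A,E,H} → run A
t=1: ready={A,E,H} → run A
t=2: ready={E,H} → run H
t=3: ready={B,D,E,H} → run B
t=4: ready={B,D,E,H} → run B
t=5: ready={B,D,E,H} → run B
t=6: ready={B,D,E,H} → run B
t=7: ready={D,E,H} → run H
t=8: ready={D,E,H} → run H
t=9: ready={D,E,H} → run H
t=10: ready={D,E,H} → run H
t=11: ready={D,E,H} → run H
t=12: ready={D,E,H} → run H
t=13: ready={D,E} → run D
t=14: ready={D,E} → run D
t=15: ready={D,E} → run D
t=16: ready={E} → run E
t=17: ready={E} → run E
t=18: ready={E} → run E
t=19: ready={E} → run E
t=20: ready={E} → run E
t=21: ready={E} → run E
t=22: (idle)
t=23: (idle)
t=24: (idle)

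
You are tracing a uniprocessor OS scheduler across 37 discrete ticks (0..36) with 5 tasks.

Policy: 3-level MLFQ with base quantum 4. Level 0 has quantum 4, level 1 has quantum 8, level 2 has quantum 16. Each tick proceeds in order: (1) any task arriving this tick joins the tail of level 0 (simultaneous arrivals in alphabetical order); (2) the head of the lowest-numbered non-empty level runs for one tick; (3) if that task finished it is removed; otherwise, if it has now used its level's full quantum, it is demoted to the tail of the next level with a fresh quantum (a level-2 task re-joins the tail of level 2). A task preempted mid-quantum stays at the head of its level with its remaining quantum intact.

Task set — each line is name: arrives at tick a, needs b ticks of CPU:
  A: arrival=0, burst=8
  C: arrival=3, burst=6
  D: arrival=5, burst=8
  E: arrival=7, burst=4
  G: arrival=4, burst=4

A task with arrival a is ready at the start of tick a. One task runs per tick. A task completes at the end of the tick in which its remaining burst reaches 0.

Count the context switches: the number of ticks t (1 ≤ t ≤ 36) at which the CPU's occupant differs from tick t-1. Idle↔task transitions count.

context switches = 8

t=0: L0/L1/L2 = A/-/- → run A
t=1: L0/L1/L2 = A/-/- → run A
t=2: L0/L1/L2 = A/-/- → run A
t=3: L0/L1/L2 = AC/-/- → run A
t=4: L0/L1/L2 = CG/A/- → run C
t=5: L0/L1/L2 = CGD/A/- → run C
t=6: L0/L1/L2 = CGD/A/- → run C
t=7: L0/L1/L2 = CGDE/A/- → run C
t=8: L0/L1/L2 = GDE/AC/- → run G
t=9: L0/L1/L2 = GDE/AC/- → run G
t=10: L0/L1/L2 = GDE/AC/- → run G
t=11: L0/L1/L2 = GDE/AC/- → run G
t=12: L0/L1/L2 = DE/AC/- → run D
t=13: L0/L1/L2 = DE/AC/- → run D
t=14: L0/L1/L2 = DE/AC/- → run D
t=15: L0/L1/L2 = DE/AC/- → run D
t=16: L0/L1/L2 = E/ACD/- → run E
t=17: L0/L1/L2 = E/ACD/- → run E
t=18: L0/L1/L2 = E/ACD/- → run E
t=19: L0/L1/L2 = E/ACD/- → run E
t=20: L0/L1/L2 = -/ACD/- → run A
t=21: L0/L1/L2 = -/ACD/- → run A
t=22: L0/L1/L2 = -/ACD/- → run A
t=23: L0/L1/L2 = -/ACD/- → run A
t=24: L0/L1/L2 = -/CD/- → run C
t=25: L0/L1/L2 = -/CD/- → run C
t=26: L0/L1/L2 = -/D/- → run D
t=27: L0/L1/L2 = -/D/- → run D
t=28: L0/L1/L2 = -/D/- → run D
t=29: L0/L1/L2 = -/D/- → run D
t=30: (idle)
t=31: (idle)
t=32: (idle)
t=33: (idle)
t=34: (idle)
t=35: (idle)
t=36: (idle)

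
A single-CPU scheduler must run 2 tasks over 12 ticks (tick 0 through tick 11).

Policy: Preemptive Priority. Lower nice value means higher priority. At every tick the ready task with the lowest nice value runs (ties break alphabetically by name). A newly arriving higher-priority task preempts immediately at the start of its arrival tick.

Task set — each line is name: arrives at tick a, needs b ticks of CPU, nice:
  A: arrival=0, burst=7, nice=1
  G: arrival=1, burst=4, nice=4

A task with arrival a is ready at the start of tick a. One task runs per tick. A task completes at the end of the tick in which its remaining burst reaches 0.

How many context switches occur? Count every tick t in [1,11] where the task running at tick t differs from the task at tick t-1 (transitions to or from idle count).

context switches = 2

t=0: ready={A} → run A
t=1: ready={A,G} → run A
t=2: ready={A,G} → run A
t=3: ready={A,G} → run A
t=4: ready={A,G} → run A
t=5: ready={A,G} → run A
t=6: ready={A,G} → run A
t=7: ready={G} → run G
t=8: ready={G} → run G
t=9: ready={G} → run G
t=10: ready={G} → run G
t=11: (idle)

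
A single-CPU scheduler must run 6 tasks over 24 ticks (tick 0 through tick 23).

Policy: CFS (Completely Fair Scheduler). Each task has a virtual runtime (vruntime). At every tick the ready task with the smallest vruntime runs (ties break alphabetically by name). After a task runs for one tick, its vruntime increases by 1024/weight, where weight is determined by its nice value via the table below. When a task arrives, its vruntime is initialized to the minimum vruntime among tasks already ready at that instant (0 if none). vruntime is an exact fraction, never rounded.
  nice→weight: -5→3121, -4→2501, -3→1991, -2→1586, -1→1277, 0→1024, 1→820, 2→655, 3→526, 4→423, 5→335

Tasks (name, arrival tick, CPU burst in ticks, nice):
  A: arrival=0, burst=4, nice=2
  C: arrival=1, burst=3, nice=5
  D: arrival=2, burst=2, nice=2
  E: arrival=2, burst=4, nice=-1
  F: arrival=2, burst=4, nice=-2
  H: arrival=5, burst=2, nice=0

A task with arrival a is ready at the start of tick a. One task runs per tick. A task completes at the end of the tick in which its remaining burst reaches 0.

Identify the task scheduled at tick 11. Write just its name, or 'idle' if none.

running at tick 11 = A

t=0: vr[A=0] → run A
t=1: vr[A=1024/655 C=1024/655] → run A
t=2: vr[A=2048/655 C=1024/655 D=1024/655 E=1024/655 F=1024/655] → run C
t=3: vr[A=2048/655 C=202752/43885 D=1024/655 E=1024/655 F=1024/655] → run D
t=4: vr[A=2048/655 C=202752/43885 D=2048/655 E=1024/655 F=1024/655] → run E
t=5: vr[A=2048/655 C=202752/43885 D=2048/655 E=1978368/836435 F=1024/655 H=1024/655] → run F
t=6: vr[A=2048/655 C=202752/43885 D=2048/655 E=1978368/836435 F=1147392/519415 H=1024/655] → run H
t=7: vr[A=2048/655 C=202752/43885 D=2048/655 E=1978368/836435 F=1147392/519415 H=1679/655] → run F
t=8: vr[A=2048/655 C=202752/43885 D=2048/655 E=1978368/836435 F=1482752/519415 H=1679/655] → run E
t=9: vr[A=2048/655 C=202752/43885 D=2048/655 E=2649088/836435 F=1482752/519415 H=1679/655] → run H
t=10: vr[A=2048/655 C=202752/43885 D=2048/655 E=2649088/836435 F=1482752/519415] → run F
t=11: vr[A=2048/655 C=202752/43885 D=2048/655 E=2649088/836435 F=1818112/519415] → run A
t=12: vr[A=3072/655 C=202752/43885 D=2048/655 E=2649088/836435 F=1818112/519415] → run D
t=13: vr[A=3072/655 C=202752/43885 E=2649088/836435 F=1818112/519415] → run E
t=14: vr[A=3072/655 C=202752/43885 E=3319808/836435 F=1818112/519415] → run F
t=15: vr[A=3072/655 C=202752/43885 E=3319808/836435] → run E
t=16: vr[A=3072/655 C=202752/43885] → run C
t=17: vr[A=3072/655 C=336896/43885] → run A
t=18: vr[C=336896/43885] → run C
t=19: (idle)
t=20: (idle)
t=21: (idle)
t=22: (idle)
t=23: (idle)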